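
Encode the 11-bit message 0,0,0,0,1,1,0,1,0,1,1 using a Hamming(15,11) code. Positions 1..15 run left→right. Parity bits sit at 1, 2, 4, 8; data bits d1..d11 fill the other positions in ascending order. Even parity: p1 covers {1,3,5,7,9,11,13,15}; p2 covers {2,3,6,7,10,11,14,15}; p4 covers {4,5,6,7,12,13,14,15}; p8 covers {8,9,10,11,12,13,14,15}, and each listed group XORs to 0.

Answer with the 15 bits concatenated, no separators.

Place data at non-parity positions: p1 p2 0 p4 0 0 0 p8 1 1 0 1 0 1 1
p1 (pos 1,3,5,7,9,11,13,15): XOR of data positions = 0⊕0⊕0⊕1⊕0⊕0⊕1 = 0
p2 (pos 2,3,6,7,10,11,14,15): XOR of data positions = 0⊕0⊕0⊕1⊕0⊕1⊕1 = 1
p4 (pos 4,5,6,7,12,13,14,15): XOR of data positions = 0⊕0⊕0⊕1⊕0⊕1⊕1 = 1
p8 (pos 8,9,10,11,12,13,14,15): XOR of data positions = 1⊕1⊕0⊕1⊕0⊕1⊕1 = 1
Codeword: 010100011101011

010100011101011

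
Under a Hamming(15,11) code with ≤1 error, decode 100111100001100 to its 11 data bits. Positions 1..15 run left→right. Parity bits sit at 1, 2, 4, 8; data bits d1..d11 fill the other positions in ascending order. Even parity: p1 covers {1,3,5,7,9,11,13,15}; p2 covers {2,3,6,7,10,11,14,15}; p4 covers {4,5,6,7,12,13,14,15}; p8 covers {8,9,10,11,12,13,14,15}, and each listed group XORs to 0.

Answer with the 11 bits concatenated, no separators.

01110001100

s1 (pos 1,3,5,7,9,11,13,15): 1⊕0⊕1⊕1⊕0⊕0⊕1⊕0 = 0
s2 (pos 2,3,6,7,10,11,14,15): 0⊕0⊕1⊕1⊕0⊕0⊕0⊕0 = 0
s4 (pos 4,5,6,7,12,13,14,15): 1⊕1⊕1⊕1⊕1⊕1⊕0⊕0 = 0
s8 (pos 8,9,10,11,12,13,14,15): 0⊕0⊕0⊕0⊕1⊕1⊕0⊕0 = 0
Syndrome s8…s1 = 0000 → no error.
Read data bits from positions 3,5,6,7,9,10,11,12,13,14,15: 01110001100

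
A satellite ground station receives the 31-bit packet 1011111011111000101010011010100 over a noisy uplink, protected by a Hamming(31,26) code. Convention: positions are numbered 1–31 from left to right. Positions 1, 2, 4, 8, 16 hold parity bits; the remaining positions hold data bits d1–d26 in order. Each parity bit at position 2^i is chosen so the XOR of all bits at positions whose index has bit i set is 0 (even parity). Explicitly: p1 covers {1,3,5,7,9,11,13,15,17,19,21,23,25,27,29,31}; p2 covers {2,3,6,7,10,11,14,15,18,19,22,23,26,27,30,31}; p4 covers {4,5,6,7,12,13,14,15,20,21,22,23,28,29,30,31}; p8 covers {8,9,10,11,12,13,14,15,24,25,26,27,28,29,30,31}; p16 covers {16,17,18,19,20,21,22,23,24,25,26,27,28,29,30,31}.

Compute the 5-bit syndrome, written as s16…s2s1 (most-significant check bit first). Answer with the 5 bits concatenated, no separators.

s1 (pos 1,3,5,7,9,11,13,15,17,19,21,23,25,27,29,31): 1⊕1⊕1⊕1⊕1⊕1⊕1⊕0⊕1⊕1⊕1⊕0⊕1⊕1⊕1⊕0 = 1
s2 (pos 2,3,6,7,10,11,14,15,18,19,22,23,26,27,30,31): 0⊕1⊕1⊕1⊕1⊕1⊕0⊕0⊕0⊕1⊕0⊕0⊕0⊕1⊕0⊕0 = 1
s4 (pos 4,5,6,7,12,13,14,15,20,21,22,23,28,29,30,31): 1⊕1⊕1⊕1⊕1⊕1⊕0⊕0⊕0⊕1⊕0⊕0⊕0⊕1⊕0⊕0 = 0
s8 (pos 8,9,10,11,12,13,14,15,24,25,26,27,28,29,30,31): 0⊕1⊕1⊕1⊕1⊕1⊕0⊕0⊕1⊕1⊕0⊕1⊕0⊕1⊕0⊕0 = 1
s16 (pos 16,17,18,19,20,21,22,23,24,25,26,27,28,29,30,31): 0⊕1⊕0⊕1⊕0⊕1⊕0⊕0⊕1⊕1⊕0⊕1⊕0⊕1⊕0⊕0 = 1
Syndrome s16…s1 = 11011 → error at position 27.

11011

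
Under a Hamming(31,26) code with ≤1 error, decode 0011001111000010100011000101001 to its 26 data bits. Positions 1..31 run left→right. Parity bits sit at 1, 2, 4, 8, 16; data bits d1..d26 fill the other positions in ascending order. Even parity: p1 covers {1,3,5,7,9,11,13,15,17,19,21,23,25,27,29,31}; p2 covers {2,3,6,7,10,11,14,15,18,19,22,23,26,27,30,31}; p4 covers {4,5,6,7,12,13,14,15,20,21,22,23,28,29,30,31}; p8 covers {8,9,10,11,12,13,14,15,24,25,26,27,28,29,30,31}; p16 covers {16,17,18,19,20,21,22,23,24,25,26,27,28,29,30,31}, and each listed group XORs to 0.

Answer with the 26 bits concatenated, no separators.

s1 (pos 1,3,5,7,9,11,13,15,17,19,21,23,25,27,29,31): 0⊕1⊕0⊕1⊕1⊕0⊕0⊕1⊕1⊕0⊕1⊕0⊕0⊕0⊕0⊕1 = 1
s2 (pos 2,3,6,7,10,11,14,15,18,19,22,23,26,27,30,31): 0⊕1⊕0⊕1⊕1⊕0⊕0⊕1⊕0⊕0⊕1⊕0⊕1⊕0⊕0⊕1 = 1
s4 (pos 4,5,6,7,12,13,14,15,20,21,22,23,28,29,30,31): 1⊕0⊕0⊕1⊕0⊕0⊕0⊕1⊕0⊕1⊕1⊕0⊕1⊕0⊕0⊕1 = 1
s8 (pos 8,9,10,11,12,13,14,15,24,25,26,27,28,29,30,31): 1⊕1⊕1⊕0⊕0⊕0⊕0⊕1⊕0⊕0⊕1⊕0⊕1⊕0⊕0⊕1 = 1
s16 (pos 16,17,18,19,20,21,22,23,24,25,26,27,28,29,30,31): 0⊕1⊕0⊕0⊕0⊕1⊕1⊕0⊕0⊕0⊕1⊕0⊕1⊕0⊕0⊕1 = 0
Syndrome s16…s1 = 01111 → error at position 15.
Flip position 15: 0011001111000010100011000101001 → 0011001111000000100011000101001
Read data bits from positions 3,5,6,7,9,10,11,12,13,14,15,17,18,19,20,21,22,23,24,25,26,27,28,29,30,31: 10011100000100011000101001

10011100000100011000101001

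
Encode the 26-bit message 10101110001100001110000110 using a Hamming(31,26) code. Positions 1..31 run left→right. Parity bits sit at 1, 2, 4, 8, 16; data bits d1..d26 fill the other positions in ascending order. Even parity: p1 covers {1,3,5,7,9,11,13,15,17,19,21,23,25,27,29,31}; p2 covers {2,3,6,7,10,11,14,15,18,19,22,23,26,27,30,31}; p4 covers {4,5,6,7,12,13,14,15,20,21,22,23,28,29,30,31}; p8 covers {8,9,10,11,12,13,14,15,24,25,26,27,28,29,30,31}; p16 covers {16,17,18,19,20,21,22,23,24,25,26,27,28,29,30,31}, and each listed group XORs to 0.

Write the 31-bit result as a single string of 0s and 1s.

Place data at non-parity positions: p1 p2 1 p4 0 1 0 p8 1 1 1 0 0 0 1 p16 1 0 0 0 0 1 1 1 0 0 0 0 1 1 0
p1 (pos 1,3,5,7,9,11,13,15,17,19,21,23,25,27,29,31): XOR of data positions = 1⊕0⊕0⊕1⊕1⊕0⊕1⊕1⊕0⊕0⊕1⊕0⊕0⊕1⊕0 = 1
p2 (pos 2,3,6,7,10,11,14,15,18,19,22,23,26,27,30,31): XOR of data positions = 1⊕1⊕0⊕1⊕1⊕0⊕1⊕0⊕0⊕1⊕1⊕0⊕0⊕1⊕0 = 0
p4 (pos 4,5,6,7,12,13,14,15,20,21,22,23,28,29,30,31): XOR of data positions = 0⊕1⊕0⊕0⊕0⊕0⊕1⊕0⊕0⊕1⊕1⊕0⊕1⊕1⊕0 = 0
p8 (pos 8,9,10,11,12,13,14,15,24,25,26,27,28,29,30,31): XOR of data positions = 1⊕1⊕1⊕0⊕0⊕0⊕1⊕1⊕0⊕0⊕0⊕0⊕1⊕1⊕0 = 1
p16 (pos 16,17,18,19,20,21,22,23,24,25,26,27,28,29,30,31): XOR of data positions = 1⊕0⊕0⊕0⊕0⊕1⊕1⊕1⊕0⊕0⊕0⊕0⊕1⊕1⊕0 = 0
Codeword: 1010010111100010100001110000110

1010010111100010100001110000110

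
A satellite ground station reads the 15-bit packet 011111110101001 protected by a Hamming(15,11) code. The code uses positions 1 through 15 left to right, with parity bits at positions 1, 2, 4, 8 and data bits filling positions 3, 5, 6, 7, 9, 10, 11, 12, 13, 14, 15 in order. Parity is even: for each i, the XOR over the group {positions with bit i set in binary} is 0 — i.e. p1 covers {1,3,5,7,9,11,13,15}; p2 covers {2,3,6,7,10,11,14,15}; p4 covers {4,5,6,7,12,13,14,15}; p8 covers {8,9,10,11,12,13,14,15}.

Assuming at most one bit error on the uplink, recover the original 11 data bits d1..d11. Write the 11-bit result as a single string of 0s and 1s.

s1 (pos 1,3,5,7,9,11,13,15): 0⊕1⊕1⊕1⊕0⊕0⊕0⊕1 = 0
s2 (pos 2,3,6,7,10,11,14,15): 1⊕1⊕1⊕1⊕1⊕0⊕0⊕1 = 0
s4 (pos 4,5,6,7,12,13,14,15): 1⊕1⊕1⊕1⊕1⊕0⊕0⊕1 = 0
s8 (pos 8,9,10,11,12,13,14,15): 1⊕0⊕1⊕0⊕1⊕0⊕0⊕1 = 0
Syndrome s8…s1 = 0000 → no error.
Read data bits from positions 3,5,6,7,9,10,11,12,13,14,15: 11110101001

11110101001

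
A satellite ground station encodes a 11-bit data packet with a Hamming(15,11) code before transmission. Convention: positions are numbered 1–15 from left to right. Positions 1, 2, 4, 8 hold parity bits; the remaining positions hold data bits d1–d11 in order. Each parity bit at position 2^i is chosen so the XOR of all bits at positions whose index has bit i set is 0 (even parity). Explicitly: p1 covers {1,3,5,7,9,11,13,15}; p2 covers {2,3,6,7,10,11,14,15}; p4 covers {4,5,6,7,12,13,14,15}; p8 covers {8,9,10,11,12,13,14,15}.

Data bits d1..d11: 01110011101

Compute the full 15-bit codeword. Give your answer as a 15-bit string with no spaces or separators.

Place data at non-parity positions: p1 p2 0 p4 1 1 1 p8 0 0 1 1 1 0 1
p1 (pos 1,3,5,7,9,11,13,15): XOR of data positions = 0⊕1⊕1⊕0⊕1⊕1⊕1 = 1
p2 (pos 2,3,6,7,10,11,14,15): XOR of data positions = 0⊕1⊕1⊕0⊕1⊕0⊕1 = 0
p4 (pos 4,5,6,7,12,13,14,15): XOR of data positions = 1⊕1⊕1⊕1⊕1⊕0⊕1 = 0
p8 (pos 8,9,10,11,12,13,14,15): XOR of data positions = 0⊕0⊕1⊕1⊕1⊕0⊕1 = 0
Codeword: 100011100011101

100011100011101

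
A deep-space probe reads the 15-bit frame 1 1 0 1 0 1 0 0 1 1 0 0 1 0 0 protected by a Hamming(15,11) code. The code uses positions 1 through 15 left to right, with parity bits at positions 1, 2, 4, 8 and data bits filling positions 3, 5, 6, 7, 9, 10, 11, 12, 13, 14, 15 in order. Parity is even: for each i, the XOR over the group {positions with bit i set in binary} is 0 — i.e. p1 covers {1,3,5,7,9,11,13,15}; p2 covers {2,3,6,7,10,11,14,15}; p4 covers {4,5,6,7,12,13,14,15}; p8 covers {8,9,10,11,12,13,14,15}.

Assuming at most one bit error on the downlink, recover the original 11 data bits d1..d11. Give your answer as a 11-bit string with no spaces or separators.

00101100101

s1 (pos 1,3,5,7,9,11,13,15): 1⊕0⊕0⊕0⊕1⊕0⊕1⊕0 = 1
s2 (pos 2,3,6,7,10,11,14,15): 1⊕0⊕1⊕0⊕1⊕0⊕0⊕0 = 1
s4 (pos 4,5,6,7,12,13,14,15): 1⊕0⊕1⊕0⊕0⊕1⊕0⊕0 = 1
s8 (pos 8,9,10,11,12,13,14,15): 0⊕1⊕1⊕0⊕0⊕1⊕0⊕0 = 1
Syndrome s8…s1 = 1111 → error at position 15.
Flip position 15: 110101001100100 → 110101001100101
Read data bits from positions 3,5,6,7,9,10,11,12,13,14,15: 00101100101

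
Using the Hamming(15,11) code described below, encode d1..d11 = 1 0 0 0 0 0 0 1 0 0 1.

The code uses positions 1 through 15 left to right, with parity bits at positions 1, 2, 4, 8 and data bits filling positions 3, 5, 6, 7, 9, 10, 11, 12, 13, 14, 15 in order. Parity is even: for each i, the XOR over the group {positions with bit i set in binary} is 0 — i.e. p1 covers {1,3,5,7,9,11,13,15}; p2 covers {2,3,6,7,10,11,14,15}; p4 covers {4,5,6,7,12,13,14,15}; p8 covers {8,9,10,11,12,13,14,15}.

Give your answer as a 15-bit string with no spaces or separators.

001000000001001

Place data at non-parity positions: p1 p2 1 p4 0 0 0 p8 0 0 0 1 0 0 1
p1 (pos 1,3,5,7,9,11,13,15): XOR of data positions = 1⊕0⊕0⊕0⊕0⊕0⊕1 = 0
p2 (pos 2,3,6,7,10,11,14,15): XOR of data positions = 1⊕0⊕0⊕0⊕0⊕0⊕1 = 0
p4 (pos 4,5,6,7,12,13,14,15): XOR of data positions = 0⊕0⊕0⊕1⊕0⊕0⊕1 = 0
p8 (pos 8,9,10,11,12,13,14,15): XOR of data positions = 0⊕0⊕0⊕1⊕0⊕0⊕1 = 0
Codeword: 001000000001001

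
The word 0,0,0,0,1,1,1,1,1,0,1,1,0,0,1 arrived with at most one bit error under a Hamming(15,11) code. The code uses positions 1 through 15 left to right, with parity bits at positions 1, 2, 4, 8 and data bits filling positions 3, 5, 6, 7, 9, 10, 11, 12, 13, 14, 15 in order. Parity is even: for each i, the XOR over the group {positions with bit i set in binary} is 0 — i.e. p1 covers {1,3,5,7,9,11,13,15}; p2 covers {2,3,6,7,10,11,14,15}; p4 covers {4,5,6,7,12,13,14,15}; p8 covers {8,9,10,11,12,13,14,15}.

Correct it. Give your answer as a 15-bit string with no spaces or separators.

s1 (pos 1,3,5,7,9,11,13,15): 0⊕0⊕1⊕1⊕1⊕1⊕0⊕1 = 1
s2 (pos 2,3,6,7,10,11,14,15): 0⊕0⊕1⊕1⊕0⊕1⊕0⊕1 = 0
s4 (pos 4,5,6,7,12,13,14,15): 0⊕1⊕1⊕1⊕1⊕0⊕0⊕1 = 1
s8 (pos 8,9,10,11,12,13,14,15): 1⊕1⊕0⊕1⊕1⊕0⊕0⊕1 = 1
Syndrome s8…s1 = 1101 → error at position 13.
Flip position 13: 000011111011001 → 000011111011101

000011111011101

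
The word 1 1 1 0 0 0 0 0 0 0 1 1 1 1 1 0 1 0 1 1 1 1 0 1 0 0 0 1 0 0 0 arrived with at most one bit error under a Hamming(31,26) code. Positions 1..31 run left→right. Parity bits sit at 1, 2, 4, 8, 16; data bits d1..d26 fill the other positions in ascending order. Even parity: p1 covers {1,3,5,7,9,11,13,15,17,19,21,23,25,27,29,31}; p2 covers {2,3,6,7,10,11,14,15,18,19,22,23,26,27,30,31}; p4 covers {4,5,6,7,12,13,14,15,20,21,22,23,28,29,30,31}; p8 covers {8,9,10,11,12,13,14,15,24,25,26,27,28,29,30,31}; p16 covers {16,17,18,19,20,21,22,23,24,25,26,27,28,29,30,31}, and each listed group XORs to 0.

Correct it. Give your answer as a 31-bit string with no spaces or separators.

s1 (pos 1,3,5,7,9,11,13,15,17,19,21,23,25,27,29,31): 1⊕1⊕0⊕0⊕0⊕1⊕1⊕1⊕1⊕1⊕1⊕0⊕0⊕0⊕0⊕0 = 0
s2 (pos 2,3,6,7,10,11,14,15,18,19,22,23,26,27,30,31): 1⊕1⊕0⊕0⊕0⊕1⊕1⊕1⊕0⊕1⊕1⊕0⊕0⊕0⊕0⊕0 = 1
s4 (pos 4,5,6,7,12,13,14,15,20,21,22,23,28,29,30,31): 0⊕0⊕0⊕0⊕1⊕1⊕1⊕1⊕1⊕1⊕1⊕0⊕1⊕0⊕0⊕0 = 0
s8 (pos 8,9,10,11,12,13,14,15,24,25,26,27,28,29,30,31): 0⊕0⊕0⊕1⊕1⊕1⊕1⊕1⊕1⊕0⊕0⊕0⊕1⊕0⊕0⊕0 = 1
s16 (pos 16,17,18,19,20,21,22,23,24,25,26,27,28,29,30,31): 0⊕1⊕0⊕1⊕1⊕1⊕1⊕0⊕1⊕0⊕0⊕0⊕1⊕0⊕0⊕0 = 1
Syndrome s16…s1 = 11010 → error at position 26.
Flip position 26: 1110000000111110101111010001000 → 1110000000111110101111010101000

1110000000111110101111010101000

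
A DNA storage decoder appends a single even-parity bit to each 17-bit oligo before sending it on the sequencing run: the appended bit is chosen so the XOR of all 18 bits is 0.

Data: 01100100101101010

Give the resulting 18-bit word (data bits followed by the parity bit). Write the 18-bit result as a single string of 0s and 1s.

011001001011010100

XOR of the 17 data bits: 0⊕1⊕1⊕0⊕0⊕1⊕0⊕0⊕1⊕0⊕1⊕1⊕0⊕1⊕0⊕1⊕0 = 0
Parity bit = 0 (so all 18 bits XOR to 0).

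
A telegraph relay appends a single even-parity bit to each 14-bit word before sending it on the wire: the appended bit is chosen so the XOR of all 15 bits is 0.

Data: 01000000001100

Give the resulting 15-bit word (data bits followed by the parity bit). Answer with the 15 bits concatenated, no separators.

010000000011001

XOR of the 14 data bits: 0⊕1⊕0⊕0⊕0⊕0⊕0⊕0⊕0⊕0⊕1⊕1⊕0⊕0 = 1
Parity bit = 1 (so all 15 bits XOR to 0).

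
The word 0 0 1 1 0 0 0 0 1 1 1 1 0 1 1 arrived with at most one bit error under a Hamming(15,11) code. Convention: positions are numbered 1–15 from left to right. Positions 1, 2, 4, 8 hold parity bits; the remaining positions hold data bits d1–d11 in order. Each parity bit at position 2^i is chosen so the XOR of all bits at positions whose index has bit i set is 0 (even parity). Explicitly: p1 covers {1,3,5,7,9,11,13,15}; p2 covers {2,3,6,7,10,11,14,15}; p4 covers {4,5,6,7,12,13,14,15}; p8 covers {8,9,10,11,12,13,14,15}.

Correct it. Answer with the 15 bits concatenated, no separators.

s1 (pos 1,3,5,7,9,11,13,15): 0⊕1⊕0⊕0⊕1⊕1⊕0⊕1 = 0
s2 (pos 2,3,6,7,10,11,14,15): 0⊕1⊕0⊕0⊕1⊕1⊕1⊕1 = 1
s4 (pos 4,5,6,7,12,13,14,15): 1⊕0⊕0⊕0⊕1⊕0⊕1⊕1 = 0
s8 (pos 8,9,10,11,12,13,14,15): 0⊕1⊕1⊕1⊕1⊕0⊕1⊕1 = 0
Syndrome s8…s1 = 0010 → error at position 2.
Flip position 2: 001100001111011 → 011100001111011

011100001111011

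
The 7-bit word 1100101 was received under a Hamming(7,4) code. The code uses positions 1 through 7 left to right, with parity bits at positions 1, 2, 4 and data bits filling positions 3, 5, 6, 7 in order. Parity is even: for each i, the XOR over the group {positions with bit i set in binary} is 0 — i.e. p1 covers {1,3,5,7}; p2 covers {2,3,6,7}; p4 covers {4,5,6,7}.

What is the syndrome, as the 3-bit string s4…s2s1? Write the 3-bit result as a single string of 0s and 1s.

s1 (pos 1,3,5,7): 1⊕0⊕1⊕1 = 1
s2 (pos 2,3,6,7): 1⊕0⊕0⊕1 = 0
s4 (pos 4,5,6,7): 0⊕1⊕0⊕1 = 0
Syndrome s4…s1 = 001 → error at position 1.

001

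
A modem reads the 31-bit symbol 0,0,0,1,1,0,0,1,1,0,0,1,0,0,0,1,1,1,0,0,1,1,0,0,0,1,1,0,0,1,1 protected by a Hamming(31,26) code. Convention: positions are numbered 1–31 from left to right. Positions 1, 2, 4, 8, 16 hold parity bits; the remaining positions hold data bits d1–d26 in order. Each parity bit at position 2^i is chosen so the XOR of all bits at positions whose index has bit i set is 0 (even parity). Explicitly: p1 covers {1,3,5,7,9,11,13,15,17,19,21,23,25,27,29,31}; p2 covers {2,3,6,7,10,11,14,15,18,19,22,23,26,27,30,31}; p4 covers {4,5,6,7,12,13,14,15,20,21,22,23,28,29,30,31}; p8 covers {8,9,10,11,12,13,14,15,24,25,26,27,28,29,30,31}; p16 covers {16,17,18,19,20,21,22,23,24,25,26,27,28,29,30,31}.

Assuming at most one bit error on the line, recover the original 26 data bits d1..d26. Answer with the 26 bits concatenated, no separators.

s1 (pos 1,3,5,7,9,11,13,15,17,19,21,23,25,27,29,31): 0⊕0⊕1⊕0⊕1⊕0⊕0⊕0⊕1⊕0⊕1⊕0⊕0⊕1⊕0⊕1 = 0
s2 (pos 2,3,6,7,10,11,14,15,18,19,22,23,26,27,30,31): 0⊕0⊕0⊕0⊕0⊕0⊕0⊕0⊕1⊕0⊕1⊕0⊕1⊕1⊕1⊕1 = 0
s4 (pos 4,5,6,7,12,13,14,15,20,21,22,23,28,29,30,31): 1⊕1⊕0⊕0⊕1⊕0⊕0⊕0⊕0⊕1⊕1⊕0⊕0⊕0⊕1⊕1 = 1
s8 (pos 8,9,10,11,12,13,14,15,24,25,26,27,28,29,30,31): 1⊕1⊕0⊕0⊕1⊕0⊕0⊕0⊕0⊕0⊕1⊕1⊕0⊕0⊕1⊕1 = 1
s16 (pos 16,17,18,19,20,21,22,23,24,25,26,27,28,29,30,31): 1⊕1⊕1⊕0⊕0⊕1⊕1⊕0⊕0⊕0⊕1⊕1⊕0⊕0⊕1⊕1 = 1
Syndrome s16…s1 = 11100 → error at position 28.
Flip position 28: 0001100110010001110011000110011 → 0001100110010001110011000111011
Read data bits from positions 3,5,6,7,9,10,11,12,13,14,15,17,18,19,20,21,22,23,24,25,26,27,28,29,30,31: 01001001000110011000111011

01001001000110011000111011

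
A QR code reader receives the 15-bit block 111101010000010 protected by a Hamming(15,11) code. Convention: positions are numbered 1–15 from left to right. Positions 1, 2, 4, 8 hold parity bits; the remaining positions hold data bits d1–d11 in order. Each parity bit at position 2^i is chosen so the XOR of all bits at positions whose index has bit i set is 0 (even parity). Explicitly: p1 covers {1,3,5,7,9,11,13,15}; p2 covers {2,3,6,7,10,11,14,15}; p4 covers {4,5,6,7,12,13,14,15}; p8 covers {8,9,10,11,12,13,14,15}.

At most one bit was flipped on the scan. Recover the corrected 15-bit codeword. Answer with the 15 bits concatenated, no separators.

111001010000010

s1 (pos 1,3,5,7,9,11,13,15): 1⊕1⊕0⊕0⊕0⊕0⊕0⊕0 = 0
s2 (pos 2,3,6,7,10,11,14,15): 1⊕1⊕1⊕0⊕0⊕0⊕1⊕0 = 0
s4 (pos 4,5,6,7,12,13,14,15): 1⊕0⊕1⊕0⊕0⊕0⊕1⊕0 = 1
s8 (pos 8,9,10,11,12,13,14,15): 1⊕0⊕0⊕0⊕0⊕0⊕1⊕0 = 0
Syndrome s8…s1 = 0100 → error at position 4.
Flip position 4: 111101010000010 → 111001010000010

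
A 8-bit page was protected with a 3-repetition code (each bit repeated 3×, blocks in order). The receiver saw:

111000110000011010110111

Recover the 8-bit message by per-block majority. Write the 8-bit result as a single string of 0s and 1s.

10101011

Block 1 (111): 3 ones → 1
Block 2 (000): 0 ones → 0
Block 3 (110): 2 ones → 1
Block 4 (000): 0 ones → 0
Block 5 (011): 2 ones → 1
Block 6 (010): 1 one → 0
Block 7 (110): 2 ones → 1
Block 8 (111): 3 ones → 1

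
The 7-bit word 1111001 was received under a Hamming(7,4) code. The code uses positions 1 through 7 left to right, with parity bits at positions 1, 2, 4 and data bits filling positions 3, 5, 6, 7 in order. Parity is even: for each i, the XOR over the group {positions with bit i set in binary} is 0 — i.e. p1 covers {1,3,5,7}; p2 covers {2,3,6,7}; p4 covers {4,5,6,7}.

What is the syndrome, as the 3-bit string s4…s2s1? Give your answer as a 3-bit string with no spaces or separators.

011

s1 (pos 1,3,5,7): 1⊕1⊕0⊕1 = 1
s2 (pos 2,3,6,7): 1⊕1⊕0⊕1 = 1
s4 (pos 4,5,6,7): 1⊕0⊕0⊕1 = 0
Syndrome s4…s1 = 011 → error at position 3.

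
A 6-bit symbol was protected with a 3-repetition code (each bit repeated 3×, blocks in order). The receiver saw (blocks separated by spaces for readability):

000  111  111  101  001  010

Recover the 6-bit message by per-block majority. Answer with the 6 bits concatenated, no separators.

Block 1 (000): 0 ones → 0
Block 2 (111): 3 ones → 1
Block 3 (111): 3 ones → 1
Block 4 (101): 2 ones → 1
Block 5 (001): 1 one → 0
Block 6 (010): 1 one → 0

011100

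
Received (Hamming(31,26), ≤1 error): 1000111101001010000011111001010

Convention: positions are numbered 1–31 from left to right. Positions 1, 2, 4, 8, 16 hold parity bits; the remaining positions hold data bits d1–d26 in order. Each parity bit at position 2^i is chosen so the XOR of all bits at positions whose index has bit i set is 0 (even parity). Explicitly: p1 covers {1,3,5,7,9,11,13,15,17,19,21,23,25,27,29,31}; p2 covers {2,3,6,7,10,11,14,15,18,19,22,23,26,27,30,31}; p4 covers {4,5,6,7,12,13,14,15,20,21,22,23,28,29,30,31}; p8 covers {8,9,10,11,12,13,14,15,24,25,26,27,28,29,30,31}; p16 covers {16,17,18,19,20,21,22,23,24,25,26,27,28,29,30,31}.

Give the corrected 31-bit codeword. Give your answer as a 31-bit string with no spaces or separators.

1000111101001010010011111001010

s1 (pos 1,3,5,7,9,11,13,15,17,19,21,23,25,27,29,31): 1⊕0⊕1⊕1⊕0⊕0⊕1⊕1⊕0⊕0⊕1⊕1⊕1⊕0⊕0⊕0 = 0
s2 (pos 2,3,6,7,10,11,14,15,18,19,22,23,26,27,30,31): 0⊕0⊕1⊕1⊕1⊕0⊕0⊕1⊕0⊕0⊕1⊕1⊕0⊕0⊕1⊕0 = 1
s4 (pos 4,5,6,7,12,13,14,15,20,21,22,23,28,29,30,31): 0⊕1⊕1⊕1⊕0⊕1⊕0⊕1⊕0⊕1⊕1⊕1⊕1⊕0⊕1⊕0 = 0
s8 (pos 8,9,10,11,12,13,14,15,24,25,26,27,28,29,30,31): 1⊕0⊕1⊕0⊕0⊕1⊕0⊕1⊕1⊕1⊕0⊕0⊕1⊕0⊕1⊕0 = 0
s16 (pos 16,17,18,19,20,21,22,23,24,25,26,27,28,29,30,31): 0⊕0⊕0⊕0⊕0⊕1⊕1⊕1⊕1⊕1⊕0⊕0⊕1⊕0⊕1⊕0 = 1
Syndrome s16…s1 = 10010 → error at position 18.
Flip position 18: 1000111101001010000011111001010 → 1000111101001010010011111001010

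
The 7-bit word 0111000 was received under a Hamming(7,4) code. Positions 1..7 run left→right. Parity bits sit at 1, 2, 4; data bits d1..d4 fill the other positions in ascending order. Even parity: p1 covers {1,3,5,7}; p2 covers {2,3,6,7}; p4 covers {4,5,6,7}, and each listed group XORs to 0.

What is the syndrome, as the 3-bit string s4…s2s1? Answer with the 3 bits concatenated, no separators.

s1 (pos 1,3,5,7): 0⊕1⊕0⊕0 = 1
s2 (pos 2,3,6,7): 1⊕1⊕0⊕0 = 0
s4 (pos 4,5,6,7): 1⊕0⊕0⊕0 = 1
Syndrome s4…s1 = 101 → error at position 5.

101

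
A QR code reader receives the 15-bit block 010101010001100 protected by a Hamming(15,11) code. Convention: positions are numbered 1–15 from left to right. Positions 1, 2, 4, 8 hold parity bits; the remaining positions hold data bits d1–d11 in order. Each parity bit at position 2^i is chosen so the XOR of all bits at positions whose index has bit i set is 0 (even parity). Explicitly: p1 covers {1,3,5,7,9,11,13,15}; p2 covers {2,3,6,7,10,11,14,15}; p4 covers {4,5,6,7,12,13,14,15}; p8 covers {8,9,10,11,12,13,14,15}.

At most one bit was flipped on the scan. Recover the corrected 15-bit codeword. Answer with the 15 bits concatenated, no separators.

010101011001100

s1 (pos 1,3,5,7,9,11,13,15): 0⊕0⊕0⊕0⊕0⊕0⊕1⊕0 = 1
s2 (pos 2,3,6,7,10,11,14,15): 1⊕0⊕1⊕0⊕0⊕0⊕0⊕0 = 0
s4 (pos 4,5,6,7,12,13,14,15): 1⊕0⊕1⊕0⊕1⊕1⊕0⊕0 = 0
s8 (pos 8,9,10,11,12,13,14,15): 1⊕0⊕0⊕0⊕1⊕1⊕0⊕0 = 1
Syndrome s8…s1 = 1001 → error at position 9.
Flip position 9: 010101010001100 → 010101011001100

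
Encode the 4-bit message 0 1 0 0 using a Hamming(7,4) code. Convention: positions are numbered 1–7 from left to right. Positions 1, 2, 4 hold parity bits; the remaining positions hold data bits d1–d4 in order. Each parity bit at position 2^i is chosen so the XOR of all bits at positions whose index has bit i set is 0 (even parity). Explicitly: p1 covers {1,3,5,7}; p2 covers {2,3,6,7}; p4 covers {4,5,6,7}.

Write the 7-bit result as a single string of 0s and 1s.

Place data at non-parity positions: p1 p2 0 p4 1 0 0
p1 (pos 1,3,5,7): XOR of data positions = 0⊕1⊕0 = 1
p2 (pos 2,3,6,7): XOR of data positions = 0⊕0⊕0 = 0
p4 (pos 4,5,6,7): XOR of data positions = 1⊕0⊕0 = 1
Codeword: 1001100

1001100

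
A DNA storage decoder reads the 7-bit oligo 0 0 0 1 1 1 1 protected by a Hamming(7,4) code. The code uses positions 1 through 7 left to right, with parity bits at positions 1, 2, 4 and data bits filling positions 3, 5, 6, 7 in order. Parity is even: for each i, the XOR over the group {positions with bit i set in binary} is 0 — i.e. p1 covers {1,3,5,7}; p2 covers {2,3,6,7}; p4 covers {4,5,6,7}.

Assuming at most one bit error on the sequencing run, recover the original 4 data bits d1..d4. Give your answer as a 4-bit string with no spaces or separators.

0111

s1 (pos 1,3,5,7): 0⊕0⊕1⊕1 = 0
s2 (pos 2,3,6,7): 0⊕0⊕1⊕1 = 0
s4 (pos 4,5,6,7): 1⊕1⊕1⊕1 = 0
Syndrome s4…s1 = 000 → no error.
Read data bits from positions 3,5,6,7: 0111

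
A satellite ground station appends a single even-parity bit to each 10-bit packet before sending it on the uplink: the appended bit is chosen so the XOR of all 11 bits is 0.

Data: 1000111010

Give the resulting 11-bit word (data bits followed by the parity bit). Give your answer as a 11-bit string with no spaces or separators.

10001110101

XOR of the 10 data bits: 1⊕0⊕0⊕0⊕1⊕1⊕1⊕0⊕1⊕0 = 1
Parity bit = 1 (so all 11 bits XOR to 0).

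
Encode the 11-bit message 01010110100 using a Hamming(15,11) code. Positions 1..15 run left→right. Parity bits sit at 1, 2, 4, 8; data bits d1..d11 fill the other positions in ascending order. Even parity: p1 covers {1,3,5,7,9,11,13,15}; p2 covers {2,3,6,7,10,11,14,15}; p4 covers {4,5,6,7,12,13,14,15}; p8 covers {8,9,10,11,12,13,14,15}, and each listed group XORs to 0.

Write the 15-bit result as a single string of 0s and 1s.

010110110110100

Place data at non-parity positions: p1 p2 0 p4 1 0 1 p8 0 1 1 0 1 0 0
p1 (pos 1,3,5,7,9,11,13,15): XOR of data positions = 0⊕1⊕1⊕0⊕1⊕1⊕0 = 0
p2 (pos 2,3,6,7,10,11,14,15): XOR of data positions = 0⊕0⊕1⊕1⊕1⊕0⊕0 = 1
p4 (pos 4,5,6,7,12,13,14,15): XOR of data positions = 1⊕0⊕1⊕0⊕1⊕0⊕0 = 1
p8 (pos 8,9,10,11,12,13,14,15): XOR of data positions = 0⊕1⊕1⊕0⊕1⊕0⊕0 = 1
Codeword: 010110110110100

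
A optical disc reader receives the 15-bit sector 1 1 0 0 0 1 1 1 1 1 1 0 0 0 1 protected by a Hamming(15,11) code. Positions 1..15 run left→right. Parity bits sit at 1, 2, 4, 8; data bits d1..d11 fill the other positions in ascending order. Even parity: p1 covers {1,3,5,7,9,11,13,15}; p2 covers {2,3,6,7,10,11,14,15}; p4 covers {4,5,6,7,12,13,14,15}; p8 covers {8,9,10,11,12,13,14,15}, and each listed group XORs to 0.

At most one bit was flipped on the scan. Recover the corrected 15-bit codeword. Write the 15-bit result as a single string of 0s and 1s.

s1 (pos 1,3,5,7,9,11,13,15): 1⊕0⊕0⊕1⊕1⊕1⊕0⊕1 = 1
s2 (pos 2,3,6,7,10,11,14,15): 1⊕0⊕1⊕1⊕1⊕1⊕0⊕1 = 0
s4 (pos 4,5,6,7,12,13,14,15): 0⊕0⊕1⊕1⊕0⊕0⊕0⊕1 = 1
s8 (pos 8,9,10,11,12,13,14,15): 1⊕1⊕1⊕1⊕0⊕0⊕0⊕1 = 1
Syndrome s8…s1 = 1101 → error at position 13.
Flip position 13: 110001111110001 → 110001111110101

110001111110101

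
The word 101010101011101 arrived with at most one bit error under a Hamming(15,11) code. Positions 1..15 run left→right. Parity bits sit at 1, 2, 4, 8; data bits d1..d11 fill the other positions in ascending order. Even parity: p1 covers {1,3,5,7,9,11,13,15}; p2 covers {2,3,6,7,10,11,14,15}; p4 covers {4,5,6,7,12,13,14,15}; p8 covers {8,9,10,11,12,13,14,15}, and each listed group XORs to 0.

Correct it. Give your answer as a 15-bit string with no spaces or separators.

101010101010101

s1 (pos 1,3,5,7,9,11,13,15): 1⊕1⊕1⊕1⊕1⊕1⊕1⊕1 = 0
s2 (pos 2,3,6,7,10,11,14,15): 0⊕1⊕0⊕1⊕0⊕1⊕0⊕1 = 0
s4 (pos 4,5,6,7,12,13,14,15): 0⊕1⊕0⊕1⊕1⊕1⊕0⊕1 = 1
s8 (pos 8,9,10,11,12,13,14,15): 0⊕1⊕0⊕1⊕1⊕1⊕0⊕1 = 1
Syndrome s8…s1 = 1100 → error at position 12.
Flip position 12: 101010101011101 → 101010101010101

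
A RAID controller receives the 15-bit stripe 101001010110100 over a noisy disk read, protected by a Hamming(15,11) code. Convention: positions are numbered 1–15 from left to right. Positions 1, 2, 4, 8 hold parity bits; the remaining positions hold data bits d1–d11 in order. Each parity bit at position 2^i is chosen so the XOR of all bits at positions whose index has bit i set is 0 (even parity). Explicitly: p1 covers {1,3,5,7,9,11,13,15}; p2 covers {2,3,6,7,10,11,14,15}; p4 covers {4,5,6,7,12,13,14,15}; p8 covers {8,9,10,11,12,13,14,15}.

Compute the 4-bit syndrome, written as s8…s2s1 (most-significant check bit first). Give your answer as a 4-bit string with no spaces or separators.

s1 (pos 1,3,5,7,9,11,13,15): 1⊕1⊕0⊕0⊕0⊕1⊕1⊕0 = 0
s2 (pos 2,3,6,7,10,11,14,15): 0⊕1⊕1⊕0⊕1⊕1⊕0⊕0 = 0
s4 (pos 4,5,6,7,12,13,14,15): 0⊕0⊕1⊕0⊕0⊕1⊕0⊕0 = 0
s8 (pos 8,9,10,11,12,13,14,15): 1⊕0⊕1⊕1⊕0⊕1⊕0⊕0 = 0
Syndrome s8…s1 = 0000 → no error.

0000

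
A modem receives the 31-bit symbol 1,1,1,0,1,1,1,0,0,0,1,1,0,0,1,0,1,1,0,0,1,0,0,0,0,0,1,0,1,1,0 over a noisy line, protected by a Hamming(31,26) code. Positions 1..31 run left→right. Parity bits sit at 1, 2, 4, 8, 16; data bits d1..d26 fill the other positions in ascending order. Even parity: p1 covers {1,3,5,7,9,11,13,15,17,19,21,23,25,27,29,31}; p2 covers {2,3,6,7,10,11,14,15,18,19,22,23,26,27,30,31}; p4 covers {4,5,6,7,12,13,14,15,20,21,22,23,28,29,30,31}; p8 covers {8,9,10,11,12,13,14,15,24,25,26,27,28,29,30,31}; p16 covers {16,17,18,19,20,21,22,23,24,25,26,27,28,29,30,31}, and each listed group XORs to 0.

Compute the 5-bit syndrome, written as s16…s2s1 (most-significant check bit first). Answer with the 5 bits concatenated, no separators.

s1 (pos 1,3,5,7,9,11,13,15,17,19,21,23,25,27,29,31): 1⊕1⊕1⊕1⊕0⊕1⊕0⊕1⊕1⊕0⊕1⊕0⊕0⊕1⊕1⊕0 = 0
s2 (pos 2,3,6,7,10,11,14,15,18,19,22,23,26,27,30,31): 1⊕1⊕1⊕1⊕0⊕1⊕0⊕1⊕1⊕0⊕0⊕0⊕0⊕1⊕1⊕0 = 1
s4 (pos 4,5,6,7,12,13,14,15,20,21,22,23,28,29,30,31): 0⊕1⊕1⊕1⊕1⊕0⊕0⊕1⊕0⊕1⊕0⊕0⊕0⊕1⊕1⊕0 = 0
s8 (pos 8,9,10,11,12,13,14,15,24,25,26,27,28,29,30,31): 0⊕0⊕0⊕1⊕1⊕0⊕0⊕1⊕0⊕0⊕0⊕1⊕0⊕1⊕1⊕0 = 0
s16 (pos 16,17,18,19,20,21,22,23,24,25,26,27,28,29,30,31): 0⊕1⊕1⊕0⊕0⊕1⊕0⊕0⊕0⊕0⊕0⊕1⊕0⊕1⊕1⊕0 = 0
Syndrome s16…s1 = 00010 → error at position 2.

00010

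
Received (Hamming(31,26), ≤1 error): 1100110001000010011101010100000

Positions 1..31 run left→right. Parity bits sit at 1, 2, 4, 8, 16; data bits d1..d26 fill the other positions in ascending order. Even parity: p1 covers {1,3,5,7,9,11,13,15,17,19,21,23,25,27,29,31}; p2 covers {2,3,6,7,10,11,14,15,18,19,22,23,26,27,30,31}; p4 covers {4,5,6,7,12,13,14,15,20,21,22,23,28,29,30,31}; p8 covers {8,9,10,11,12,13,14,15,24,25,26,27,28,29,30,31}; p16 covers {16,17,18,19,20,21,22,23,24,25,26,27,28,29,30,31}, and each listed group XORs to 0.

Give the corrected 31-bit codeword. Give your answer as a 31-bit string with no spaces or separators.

1101110001000010011101010100000

s1 (pos 1,3,5,7,9,11,13,15,17,19,21,23,25,27,29,31): 1⊕0⊕1⊕0⊕0⊕0⊕0⊕1⊕0⊕1⊕0⊕0⊕0⊕0⊕0⊕0 = 0
s2 (pos 2,3,6,7,10,11,14,15,18,19,22,23,26,27,30,31): 1⊕0⊕1⊕0⊕1⊕0⊕0⊕1⊕1⊕1⊕1⊕0⊕1⊕0⊕0⊕0 = 0
s4 (pos 4,5,6,7,12,13,14,15,20,21,22,23,28,29,30,31): 0⊕1⊕1⊕0⊕0⊕0⊕0⊕1⊕1⊕0⊕1⊕0⊕0⊕0⊕0⊕0 = 1
s8 (pos 8,9,10,11,12,13,14,15,24,25,26,27,28,29,30,31): 0⊕0⊕1⊕0⊕0⊕0⊕0⊕1⊕1⊕0⊕1⊕0⊕0⊕0⊕0⊕0 = 0
s16 (pos 16,17,18,19,20,21,22,23,24,25,26,27,28,29,30,31): 0⊕0⊕1⊕1⊕1⊕0⊕1⊕0⊕1⊕0⊕1⊕0⊕0⊕0⊕0⊕0 = 0
Syndrome s16…s1 = 00100 → error at position 4.
Flip position 4: 1100110001000010011101010100000 → 1101110001000010011101010100000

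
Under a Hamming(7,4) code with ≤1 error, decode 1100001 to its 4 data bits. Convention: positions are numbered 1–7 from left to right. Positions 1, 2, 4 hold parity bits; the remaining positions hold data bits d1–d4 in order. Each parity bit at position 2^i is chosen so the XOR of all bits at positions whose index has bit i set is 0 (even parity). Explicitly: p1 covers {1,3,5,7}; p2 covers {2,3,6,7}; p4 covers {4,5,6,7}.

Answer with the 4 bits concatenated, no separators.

s1 (pos 1,3,5,7): 1⊕0⊕0⊕1 = 0
s2 (pos 2,3,6,7): 1⊕0⊕0⊕1 = 0
s4 (pos 4,5,6,7): 0⊕0⊕0⊕1 = 1
Syndrome s4…s1 = 100 → error at position 4.
Flip position 4: 1100001 → 1101001
Read data bits from positions 3,5,6,7: 0001

0001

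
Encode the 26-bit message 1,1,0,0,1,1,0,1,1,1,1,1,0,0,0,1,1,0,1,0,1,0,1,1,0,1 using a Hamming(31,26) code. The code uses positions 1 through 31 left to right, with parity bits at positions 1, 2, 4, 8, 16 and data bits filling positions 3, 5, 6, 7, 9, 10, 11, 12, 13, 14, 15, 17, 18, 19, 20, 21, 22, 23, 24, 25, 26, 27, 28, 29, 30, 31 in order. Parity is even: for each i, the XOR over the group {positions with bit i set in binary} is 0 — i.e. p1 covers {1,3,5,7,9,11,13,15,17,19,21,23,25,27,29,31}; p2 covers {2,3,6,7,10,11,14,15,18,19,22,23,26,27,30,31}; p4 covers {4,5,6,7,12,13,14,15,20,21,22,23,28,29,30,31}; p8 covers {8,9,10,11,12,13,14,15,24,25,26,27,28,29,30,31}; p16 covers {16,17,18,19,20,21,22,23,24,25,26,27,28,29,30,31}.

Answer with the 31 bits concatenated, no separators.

1110100111011110100011010101101

Place data at non-parity positions: p1 p2 1 p4 1 0 0 p8 1 1 0 1 1 1 1 p16 1 0 0 0 1 1 0 1 0 1 0 1 1 0 1
p1 (pos 1,3,5,7,9,11,13,15,17,19,21,23,25,27,29,31): XOR of data positions = 1⊕1⊕0⊕1⊕0⊕1⊕1⊕1⊕0⊕1⊕0⊕0⊕0⊕1⊕1 = 1
p2 (pos 2,3,6,7,10,11,14,15,18,19,22,23,26,27,30,31): XOR of data positions = 1⊕0⊕0⊕1⊕0⊕1⊕1⊕0⊕0⊕1⊕0⊕1⊕0⊕0⊕1 = 1
p4 (pos 4,5,6,7,12,13,14,15,20,21,22,23,28,29,30,31): XOR of data positions = 1⊕0⊕0⊕1⊕1⊕1⊕1⊕0⊕1⊕1⊕0⊕1⊕1⊕0⊕1 = 0
p8 (pos 8,9,10,11,12,13,14,15,24,25,26,27,28,29,30,31): XOR of data positions = 1⊕1⊕0⊕1⊕1⊕1⊕1⊕1⊕0⊕1⊕0⊕1⊕1⊕0⊕1 = 1
p16 (pos 16,17,18,19,20,21,22,23,24,25,26,27,28,29,30,31): XOR of data positions = 1⊕0⊕0⊕0⊕1⊕1⊕0⊕1⊕0⊕1⊕0⊕1⊕1⊕0⊕1 = 0
Codeword: 1110100111011110100011010101101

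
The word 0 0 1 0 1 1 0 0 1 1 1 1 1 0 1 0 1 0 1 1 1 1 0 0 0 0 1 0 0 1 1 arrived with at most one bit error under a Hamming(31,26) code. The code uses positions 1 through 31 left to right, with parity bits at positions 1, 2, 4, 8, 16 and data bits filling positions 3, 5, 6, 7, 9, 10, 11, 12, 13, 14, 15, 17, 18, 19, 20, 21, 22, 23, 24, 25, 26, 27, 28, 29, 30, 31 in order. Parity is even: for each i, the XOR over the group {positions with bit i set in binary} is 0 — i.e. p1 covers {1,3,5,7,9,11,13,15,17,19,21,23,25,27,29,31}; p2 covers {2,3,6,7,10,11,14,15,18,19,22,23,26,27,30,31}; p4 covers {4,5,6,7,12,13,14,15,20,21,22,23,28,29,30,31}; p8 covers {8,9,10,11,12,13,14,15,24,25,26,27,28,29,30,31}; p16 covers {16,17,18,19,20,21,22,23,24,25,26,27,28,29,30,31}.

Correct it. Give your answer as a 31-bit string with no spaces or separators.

0010110001111010101111000010011

s1 (pos 1,3,5,7,9,11,13,15,17,19,21,23,25,27,29,31): 0⊕1⊕1⊕0⊕1⊕1⊕1⊕1⊕1⊕1⊕1⊕0⊕0⊕1⊕0⊕1 = 1
s2 (pos 2,3,6,7,10,11,14,15,18,19,22,23,26,27,30,31): 0⊕1⊕1⊕0⊕1⊕1⊕0⊕1⊕0⊕1⊕1⊕0⊕0⊕1⊕1⊕1 = 0
s4 (pos 4,5,6,7,12,13,14,15,20,21,22,23,28,29,30,31): 0⊕1⊕1⊕0⊕1⊕1⊕0⊕1⊕1⊕1⊕1⊕0⊕0⊕0⊕1⊕1 = 0
s8 (pos 8,9,10,11,12,13,14,15,24,25,26,27,28,29,30,31): 0⊕1⊕1⊕1⊕1⊕1⊕0⊕1⊕0⊕0⊕0⊕1⊕0⊕0⊕1⊕1 = 1
s16 (pos 16,17,18,19,20,21,22,23,24,25,26,27,28,29,30,31): 0⊕1⊕0⊕1⊕1⊕1⊕1⊕0⊕0⊕0⊕0⊕1⊕0⊕0⊕1⊕1 = 0
Syndrome s16…s1 = 01001 → error at position 9.
Flip position 9: 0010110011111010101111000010011 → 0010110001111010101111000010011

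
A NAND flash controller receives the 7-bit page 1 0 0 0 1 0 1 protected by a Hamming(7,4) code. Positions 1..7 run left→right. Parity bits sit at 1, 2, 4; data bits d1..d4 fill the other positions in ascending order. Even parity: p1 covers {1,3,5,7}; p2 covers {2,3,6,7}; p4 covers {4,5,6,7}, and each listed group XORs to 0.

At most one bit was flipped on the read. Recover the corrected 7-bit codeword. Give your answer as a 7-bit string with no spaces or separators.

s1 (pos 1,3,5,7): 1⊕0⊕1⊕1 = 1
s2 (pos 2,3,6,7): 0⊕0⊕0⊕1 = 1
s4 (pos 4,5,6,7): 0⊕1⊕0⊕1 = 0
Syndrome s4…s1 = 011 → error at position 3.
Flip position 3: 1000101 → 1010101

1010101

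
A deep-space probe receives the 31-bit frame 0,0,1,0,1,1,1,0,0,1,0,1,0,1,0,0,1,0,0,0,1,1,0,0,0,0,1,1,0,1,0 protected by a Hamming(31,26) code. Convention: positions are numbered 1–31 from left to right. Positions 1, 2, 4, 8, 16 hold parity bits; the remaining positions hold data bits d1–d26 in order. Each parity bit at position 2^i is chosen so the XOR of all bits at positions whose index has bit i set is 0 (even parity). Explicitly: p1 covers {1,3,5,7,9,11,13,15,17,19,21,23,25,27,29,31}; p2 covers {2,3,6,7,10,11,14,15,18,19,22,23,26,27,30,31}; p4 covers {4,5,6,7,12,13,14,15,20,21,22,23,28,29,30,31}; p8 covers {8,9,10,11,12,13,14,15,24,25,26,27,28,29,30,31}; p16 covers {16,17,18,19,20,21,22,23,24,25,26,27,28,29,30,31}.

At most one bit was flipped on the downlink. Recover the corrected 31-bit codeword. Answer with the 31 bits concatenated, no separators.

s1 (pos 1,3,5,7,9,11,13,15,17,19,21,23,25,27,29,31): 0⊕1⊕1⊕1⊕0⊕0⊕0⊕0⊕1⊕0⊕1⊕0⊕0⊕1⊕0⊕0 = 0
s2 (pos 2,3,6,7,10,11,14,15,18,19,22,23,26,27,30,31): 0⊕1⊕1⊕1⊕1⊕0⊕1⊕0⊕0⊕0⊕1⊕0⊕0⊕1⊕1⊕0 = 0
s4 (pos 4,5,6,7,12,13,14,15,20,21,22,23,28,29,30,31): 0⊕1⊕1⊕1⊕1⊕0⊕1⊕0⊕0⊕1⊕1⊕0⊕1⊕0⊕1⊕0 = 1
s8 (pos 8,9,10,11,12,13,14,15,24,25,26,27,28,29,30,31): 0⊕0⊕1⊕0⊕1⊕0⊕1⊕0⊕0⊕0⊕0⊕1⊕1⊕0⊕1⊕0 = 0
s16 (pos 16,17,18,19,20,21,22,23,24,25,26,27,28,29,30,31): 0⊕1⊕0⊕0⊕0⊕1⊕1⊕0⊕0⊕0⊕0⊕1⊕1⊕0⊕1⊕0 = 0
Syndrome s16…s1 = 00100 → error at position 4.
Flip position 4: 0010111001010100100011000011010 → 0011111001010100100011000011010

0011111001010100100011000011010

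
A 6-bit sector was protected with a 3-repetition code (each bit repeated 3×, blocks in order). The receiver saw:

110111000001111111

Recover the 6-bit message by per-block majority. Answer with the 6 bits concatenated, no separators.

110011

Block 1 (110): 2 ones → 1
Block 2 (111): 3 ones → 1
Block 3 (000): 0 ones → 0
Block 4 (001): 1 one → 0
Block 5 (111): 3 ones → 1
Block 6 (111): 3 ones → 1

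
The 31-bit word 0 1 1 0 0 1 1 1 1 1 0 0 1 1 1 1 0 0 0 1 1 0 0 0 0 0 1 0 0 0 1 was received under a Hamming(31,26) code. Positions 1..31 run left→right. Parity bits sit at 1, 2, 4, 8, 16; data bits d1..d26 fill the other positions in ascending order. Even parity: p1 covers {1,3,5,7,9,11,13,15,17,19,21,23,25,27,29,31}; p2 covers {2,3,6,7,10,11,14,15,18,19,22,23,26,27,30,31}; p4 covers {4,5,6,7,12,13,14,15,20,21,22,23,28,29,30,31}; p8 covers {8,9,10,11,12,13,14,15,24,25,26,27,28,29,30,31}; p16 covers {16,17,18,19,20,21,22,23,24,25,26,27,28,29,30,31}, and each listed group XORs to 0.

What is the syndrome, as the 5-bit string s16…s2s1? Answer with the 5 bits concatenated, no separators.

s1 (pos 1,3,5,7,9,11,13,15,17,19,21,23,25,27,29,31): 0⊕1⊕0⊕1⊕1⊕0⊕1⊕1⊕0⊕0⊕1⊕0⊕0⊕1⊕0⊕1 = 0
s2 (pos 2,3,6,7,10,11,14,15,18,19,22,23,26,27,30,31): 1⊕1⊕1⊕1⊕1⊕0⊕1⊕1⊕0⊕0⊕0⊕0⊕0⊕1⊕0⊕1 = 1
s4 (pos 4,5,6,7,12,13,14,15,20,21,22,23,28,29,30,31): 0⊕0⊕1⊕1⊕0⊕1⊕1⊕1⊕1⊕1⊕0⊕0⊕0⊕0⊕0⊕1 = 0
s8 (pos 8,9,10,11,12,13,14,15,24,25,26,27,28,29,30,31): 1⊕1⊕1⊕0⊕0⊕1⊕1⊕1⊕0⊕0⊕0⊕1⊕0⊕0⊕0⊕1 = 0
s16 (pos 16,17,18,19,20,21,22,23,24,25,26,27,28,29,30,31): 1⊕0⊕0⊕0⊕1⊕1⊕0⊕0⊕0⊕0⊕0⊕1⊕0⊕0⊕0⊕1 = 1
Syndrome s16…s1 = 10010 → error at position 18.

10010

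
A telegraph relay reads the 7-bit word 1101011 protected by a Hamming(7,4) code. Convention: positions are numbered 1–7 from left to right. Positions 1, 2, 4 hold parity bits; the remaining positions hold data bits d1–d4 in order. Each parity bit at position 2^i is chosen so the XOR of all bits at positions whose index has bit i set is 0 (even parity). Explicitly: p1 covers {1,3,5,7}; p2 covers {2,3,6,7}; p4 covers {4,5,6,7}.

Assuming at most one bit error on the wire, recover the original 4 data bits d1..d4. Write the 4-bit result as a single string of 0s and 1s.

s1 (pos 1,3,5,7): 1⊕0⊕0⊕1 = 0
s2 (pos 2,3,6,7): 1⊕0⊕1⊕1 = 1
s4 (pos 4,5,6,7): 1⊕0⊕1⊕1 = 1
Syndrome s4…s1 = 110 → error at position 6.
Flip position 6: 1101011 → 1101001
Read data bits from positions 3,5,6,7: 0001

0001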